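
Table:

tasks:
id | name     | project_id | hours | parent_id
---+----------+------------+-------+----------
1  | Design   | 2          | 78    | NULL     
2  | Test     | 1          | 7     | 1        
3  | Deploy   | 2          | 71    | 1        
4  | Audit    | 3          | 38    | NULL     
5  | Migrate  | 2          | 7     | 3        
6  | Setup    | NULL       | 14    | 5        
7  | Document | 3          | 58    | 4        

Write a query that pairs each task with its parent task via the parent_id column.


This is a self-join: tasks is joined to a second copy of itself, matching each row's parent_id to another row's id. Use LEFT JOIN so rows with parent_id=NULL are kept.
  - task 1 (Design): parent_id=NULL -> NULL
  - task 2 (Test): parent_id=1 -> Design
  - task 3 (Deploy): parent_id=1 -> Design
  - task 4 (Audit): parent_id=NULL -> NULL
  - task 5 (Migrate): parent_id=3 -> Deploy
  - task 6 (Setup): parent_id=5 -> Migrate
  - task 7 (Document): parent_id=4 -> Audit

SQL:
SELECT a.name AS item, b.name AS parent
FROM tasks a
LEFT JOIN tasks b ON a.parent_id = b.id

Result:
item     | parent 
---------+--------
Design   | NULL   
Test     | Design 
Deploy   | Design 
Audit    | NULL   
Migrate  | Deploy 
Setup    | Migrate
Document | Audit  


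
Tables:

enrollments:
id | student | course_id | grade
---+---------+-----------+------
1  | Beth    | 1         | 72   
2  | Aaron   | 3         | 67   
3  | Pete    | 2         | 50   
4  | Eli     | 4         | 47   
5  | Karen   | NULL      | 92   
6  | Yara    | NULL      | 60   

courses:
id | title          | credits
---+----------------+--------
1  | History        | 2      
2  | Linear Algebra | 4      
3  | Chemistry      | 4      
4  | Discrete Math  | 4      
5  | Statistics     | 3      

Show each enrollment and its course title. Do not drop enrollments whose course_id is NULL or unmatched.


LEFT JOIN keeps every row from enrollments (the left table); where course_id has no match in courses, the course columns become NULL. Walk through each enrollment:
  - enrollment 1 (Beth): course_id=1 -> matches History
  - enrollment 2 (Aaron): course_id=3 -> matches Chemistry
  - enrollment 3 (Pete): course_id=2 -> matches Linear Algebra
  - enrollment 4 (Eli): course_id=4 -> matches Discrete Math
  - enrollment 5 (Karen): course_id=NULL, no match -> kept with NULL
  - enrollment 6 (Yara): course_id=NULL, no match -> kept with NULL
All 6 rows appear; 2 have NULL course.

SQL:
SELECT a.student, b.title AS course
FROM enrollments a
LEFT JOIN courses b ON a.course_id = b.id

Result:
student | course        
--------+---------------
Beth    | History       
Aaron   | Chemistry     
Pete    | Linear Algebra
Eli     | Discrete Math 
Karen   | NULL          
Yara    | NULL          


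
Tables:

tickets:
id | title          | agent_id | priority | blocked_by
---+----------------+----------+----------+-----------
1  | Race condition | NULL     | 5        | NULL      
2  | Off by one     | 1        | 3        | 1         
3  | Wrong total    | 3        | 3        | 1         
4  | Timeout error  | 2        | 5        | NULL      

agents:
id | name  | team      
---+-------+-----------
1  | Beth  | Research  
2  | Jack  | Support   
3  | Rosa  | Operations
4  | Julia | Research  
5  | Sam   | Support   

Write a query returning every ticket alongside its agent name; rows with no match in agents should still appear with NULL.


LEFT JOIN keeps every row from tickets (the left table); where agent_id has no match in agents, the agent columns become NULL. Walk through each ticket:
  - ticket 1 (Race condition): agent_id=NULL, no match -> kept with NULL
  - ticket 2 (Off by one): agent_id=1 -> matches Beth
  - ticket 3 (Wrong total): agent_id=3 -> matches Rosa
  - ticket 4 (Timeout error): agent_id=2 -> matches Jack
All 4 rows appear; 1 has NULL agent.

SQL:
SELECT a.title, b.name AS agent
FROM tickets a
LEFT JOIN agents b ON a.agent_id = b.id

Result:
title          | agent
---------------+------
Race condition | NULL 
Off by one     | Beth 
Wrong total    | Rosa 
Timeout error  | Jack 


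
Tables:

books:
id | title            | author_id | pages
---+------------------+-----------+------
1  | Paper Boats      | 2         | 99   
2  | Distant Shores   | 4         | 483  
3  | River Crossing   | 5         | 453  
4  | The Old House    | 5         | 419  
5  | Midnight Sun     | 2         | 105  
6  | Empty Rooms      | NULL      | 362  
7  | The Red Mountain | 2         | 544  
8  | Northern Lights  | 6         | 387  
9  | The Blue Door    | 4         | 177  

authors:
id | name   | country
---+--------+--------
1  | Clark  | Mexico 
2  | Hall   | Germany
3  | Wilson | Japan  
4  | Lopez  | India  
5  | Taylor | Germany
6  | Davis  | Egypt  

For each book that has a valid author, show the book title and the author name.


INNER JOIN keeps only books rows whose author_id matches an id in authors. Walk through each book:
  - book 1 (Paper Boats): author_id=2 -> matches Hall
  - book 2 (Distant Shores): author_id=4 -> matches Lopez
  - book 3 (River Crossing): author_id=5 -> matches Taylor
  - book 4 (The Old House): author_id=5 -> matches Taylor
  - book 5 (Midnight Sun): author_id=2 -> matches Hall
  - book 6 (Empty Rooms): author_id=NULL, no match -> dropped
  - book 7 (The Red Mountain): author_id=2 -> matches Hall
  - book 8 (Northern Lights): author_id=6 -> matches Davis
  - book 9 (The Blue Door): author_id=4 -> matches Lopez
So 1 of 9 rows is dropped.

SQL:
SELECT a.title, b.name AS author
FROM books a
INNER JOIN authors b ON a.author_id = b.id

Result:
title            | author
-----------------+-------
Paper Boats      | Hall  
Distant Shores   | Lopez 
River Crossing   | Taylor
The Old House    | Taylor
Midnight Sun     | Hall  
The Red Mountain | Hall  
Northern Lights  | Davis 
The Blue Door    | Lopez 


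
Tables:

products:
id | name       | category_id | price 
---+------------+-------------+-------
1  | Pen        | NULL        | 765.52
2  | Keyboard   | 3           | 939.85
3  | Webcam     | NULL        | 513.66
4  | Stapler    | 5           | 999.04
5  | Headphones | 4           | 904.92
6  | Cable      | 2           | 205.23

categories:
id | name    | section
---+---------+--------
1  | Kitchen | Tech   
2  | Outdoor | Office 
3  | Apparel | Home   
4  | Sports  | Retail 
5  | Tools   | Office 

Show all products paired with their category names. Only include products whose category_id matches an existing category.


INNER JOIN keeps only products rows whose category_id matches an id in categories. Walk through each product:
  - product 1 (Pen): category_id=NULL, no match -> dropped
  - product 2 (Keyboard): category_id=3 -> matches Apparel
  - product 3 (Webcam): category_id=NULL, no match -> dropped
  - product 4 (Stapler): category_id=5 -> matches Tools
  - product 5 (Headphones): category_id=4 -> matches Sports
  - product 6 (Cable): category_id=2 -> matches Outdoor
So 2 of 6 rows are dropped.

SQL:
SELECT a.name, b.name AS category
FROM products a
INNER JOIN categories b ON a.category_id = b.id

Result:
name       | category
-----------+---------
Keyboard   | Apparel 
Stapler    | Tools   
Headphones | Sports  
Cable      | Outdoor 


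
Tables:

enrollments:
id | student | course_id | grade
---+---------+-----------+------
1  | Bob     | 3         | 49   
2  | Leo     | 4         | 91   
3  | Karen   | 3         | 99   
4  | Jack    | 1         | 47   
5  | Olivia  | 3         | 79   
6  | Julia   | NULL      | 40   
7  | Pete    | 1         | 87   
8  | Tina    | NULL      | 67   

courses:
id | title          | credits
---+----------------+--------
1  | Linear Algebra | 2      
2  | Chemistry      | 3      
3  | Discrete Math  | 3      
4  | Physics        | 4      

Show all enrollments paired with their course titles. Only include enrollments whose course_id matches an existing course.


INNER JOIN keeps only enrollments rows whose course_id matches an id in courses. Walk through each enrollment:
  - enrollment 1 (Bob): course_id=3 -> matches Discrete Math
  - enrollment 2 (Leo): course_id=4 -> matches Physics
  - enrollment 3 (Karen): course_id=3 -> matches Discrete Math
  - enrollment 4 (Jack): course_id=1 -> matches Linear Algebra
  - enrollment 5 (Olivia): course_id=3 -> matches Discrete Math
  - enrollment 6 (Julia): course_id=NULL, no match -> dropped
  - enrollment 7 (Pete): course_id=1 -> matches Linear Algebra
  - enrollment 8 (Tina): course_id=NULL, no match -> dropped
So 2 of 8 rows are dropped.

SQL:
SELECT a.student, b.title AS course
FROM enrollments a
INNER JOIN courses b ON a.course_id = b.id

Result:
student | course        
--------+---------------
Bob     | Discrete Math 
Leo     | Physics       
Karen   | Discrete Math 
Jack    | Linear Algebra
Olivia  | Discrete Math 
Pete    | Linear Algebra


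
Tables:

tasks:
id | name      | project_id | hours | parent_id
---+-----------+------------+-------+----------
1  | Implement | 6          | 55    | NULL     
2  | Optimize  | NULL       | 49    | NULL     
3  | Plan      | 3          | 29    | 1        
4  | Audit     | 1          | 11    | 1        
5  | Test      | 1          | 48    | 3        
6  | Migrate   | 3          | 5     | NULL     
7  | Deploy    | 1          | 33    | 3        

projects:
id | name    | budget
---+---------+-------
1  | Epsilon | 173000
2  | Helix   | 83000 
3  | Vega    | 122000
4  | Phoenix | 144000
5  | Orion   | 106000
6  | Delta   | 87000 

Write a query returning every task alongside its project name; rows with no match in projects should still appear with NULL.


LEFT JOIN keeps every row from tasks (the left table); where project_id has no match in projects, the project columns become NULL. Walk through each task:
  - task 1 (Implement): project_id=6 -> matches Delta
  - task 2 (Optimize): project_id=NULL, no match -> kept with NULL
  - task 3 (Plan): project_id=3 -> matches Vega
  - task 4 (Audit): project_id=1 -> matches Epsilon
  - task 5 (Test): project_id=1 -> matches Epsilon
  - task 6 (Migrate): project_id=3 -> matches Vega
  - task 7 (Deploy): project_id=1 -> matches Epsilon
All 7 rows appear; 1 has NULL project.

SQL:
SELECT a.name, b.name AS project
FROM tasks a
LEFT JOIN projects b ON a.project_id = b.id

Result:
name      | project
----------+--------
Implement | Delta  
Optimize  | NULL   
Plan      | Vega   
Audit     | Epsilon
Test      | Epsilon
Migrate   | Vega   
Deploy    | Epsilon


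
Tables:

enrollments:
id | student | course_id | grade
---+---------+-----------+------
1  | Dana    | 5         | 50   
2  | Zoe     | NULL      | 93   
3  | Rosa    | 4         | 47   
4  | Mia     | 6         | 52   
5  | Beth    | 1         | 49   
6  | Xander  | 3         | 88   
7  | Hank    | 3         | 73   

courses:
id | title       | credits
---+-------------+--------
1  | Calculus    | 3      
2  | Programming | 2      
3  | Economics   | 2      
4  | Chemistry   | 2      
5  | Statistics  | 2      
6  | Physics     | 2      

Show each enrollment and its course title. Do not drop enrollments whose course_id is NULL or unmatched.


LEFT JOIN keeps every row from enrollments (the left table); where course_id has no match in courses, the course columns become NULL. Walk through each enrollment:
  - enrollment 1 (Dana): course_id=5 -> matches Statistics
  - enrollment 2 (Zoe): course_id=NULL, no match -> kept with NULL
  - enrollment 3 (Rosa): course_id=4 -> matches Chemistry
  - enrollment 4 (Mia): course_id=6 -> matches Physics
  - enrollment 5 (Beth): course_id=1 -> matches Calculus
  - enrollment 6 (Xander): course_id=3 -> matches Economics
  - enrollment 7 (Hank): course_id=3 -> matches Economics
All 7 rows appear; 1 has NULL course.

SQL:
SELECT a.student, b.title AS course
FROM enrollments a
LEFT JOIN courses b ON a.course_id = b.id

Result:
student | course    
--------+-----------
Dana    | Statistics
Zoe     | NULL      
Rosa    | Chemistry 
Mia     | Physics   
Beth    | Calculus  
Xander  | Economics 
Hank    | Economics 


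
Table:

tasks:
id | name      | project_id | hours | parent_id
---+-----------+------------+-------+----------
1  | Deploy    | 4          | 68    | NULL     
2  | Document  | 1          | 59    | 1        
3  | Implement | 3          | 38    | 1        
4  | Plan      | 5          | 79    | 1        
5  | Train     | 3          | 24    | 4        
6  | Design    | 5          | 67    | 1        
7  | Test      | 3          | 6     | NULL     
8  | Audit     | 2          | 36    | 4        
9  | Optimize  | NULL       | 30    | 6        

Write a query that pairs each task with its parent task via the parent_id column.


This is a self-join: tasks is joined to a second copy of itself, matching each row's parent_id to another row's id. Use LEFT JOIN so rows with parent_id=NULL are kept.
  - task 1 (Deploy): parent_id=NULL -> NULL
  - task 2 (Document): parent_id=1 -> Deploy
  - task 3 (Implement): parent_id=1 -> Deploy
  - task 4 (Plan): parent_id=1 -> Deploy
  - task 5 (Train): parent_id=4 -> Plan
  - task 6 (Design): parent_id=1 -> Deploy
  - task 7 (Test): parent_id=NULL -> NULL
  - task 8 (Audit): parent_id=4 -> Plan
  - task 9 (Optimize): parent_id=6 -> Design

SQL:
SELECT a.name AS item, b.name AS parent
FROM tasks a
LEFT JOIN tasks b ON a.parent_id = b.id

Result:
item      | parent
----------+-------
Deploy    | NULL  
Document  | Deploy
Implement | Deploy
Plan      | Deploy
Train     | Plan  
Design    | Deploy
Test      | NULL  
Audit     | Plan  
Optimize  | Design


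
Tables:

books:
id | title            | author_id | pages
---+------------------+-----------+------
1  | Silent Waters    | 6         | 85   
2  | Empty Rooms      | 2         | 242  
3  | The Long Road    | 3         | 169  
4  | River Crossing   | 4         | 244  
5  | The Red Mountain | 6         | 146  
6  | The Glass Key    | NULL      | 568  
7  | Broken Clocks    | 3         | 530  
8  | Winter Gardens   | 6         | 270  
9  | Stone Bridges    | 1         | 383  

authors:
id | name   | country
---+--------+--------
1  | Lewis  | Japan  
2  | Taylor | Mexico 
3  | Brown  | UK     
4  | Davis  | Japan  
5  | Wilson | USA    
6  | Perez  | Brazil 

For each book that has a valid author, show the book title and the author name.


INNER JOIN keeps only books rows whose author_id matches an id in authors. Walk through each book:
  - book 1 (Silent Waters): author_id=6 -> matches Perez
  - book 2 (Empty Rooms): author_id=2 -> matches Taylor
  - book 3 (The Long Road): author_id=3 -> matches Brown
  - book 4 (River Crossing): author_id=4 -> matches Davis
  - book 5 (The Red Mountain): author_id=6 -> matches Perez
  - book 6 (The Glass Key): author_id=NULL, no match -> dropped
  - book 7 (Broken Clocks): author_id=3 -> matches Brown
  - book 8 (Winter Gardens): author_id=6 -> matches Perez
  - book 9 (Stone Bridges): author_id=1 -> matches Lewis
So 1 of 9 rows is dropped.

SQL:
SELECT a.title, b.name AS author
FROM books a
INNER JOIN authors b ON a.author_id = b.id

Result:
title            | author
-----------------+-------
Silent Waters    | Perez 
Empty Rooms      | Taylor
The Long Road    | Brown 
River Crossing   | Davis 
The Red Mountain | Perez 
Broken Clocks    | Brown 
Winter Gardens   | Perez 
Stone Bridges    | Lewis 


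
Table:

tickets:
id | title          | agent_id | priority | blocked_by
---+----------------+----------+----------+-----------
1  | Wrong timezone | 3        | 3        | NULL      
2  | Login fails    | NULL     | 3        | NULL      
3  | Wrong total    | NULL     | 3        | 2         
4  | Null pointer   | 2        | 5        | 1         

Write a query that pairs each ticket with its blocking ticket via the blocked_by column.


This is a self-join: tickets is joined to a second copy of itself, matching each row's blocked_by to another row's id. Use LEFT JOIN so rows with blocked_by=NULL are kept.
  - ticket 1 (Wrong timezone): blocked_by=NULL -> NULL
  - ticket 2 (Login fails): blocked_by=NULL -> NULL
  - ticket 3 (Wrong total): blocked_by=2 -> Login fails
  - ticket 4 (Null pointer): blocked_by=1 -> Wrong timezone

SQL:
SELECT a.title AS item, b.title AS blocked_by
FROM tickets a
LEFT JOIN tickets b ON a.blocked_by = b.id

Result:
item           | blocked_by    
---------------+---------------
Wrong timezone | NULL          
Login fails    | NULL          
Wrong total    | Login fails   
Null pointer   | Wrong timezone


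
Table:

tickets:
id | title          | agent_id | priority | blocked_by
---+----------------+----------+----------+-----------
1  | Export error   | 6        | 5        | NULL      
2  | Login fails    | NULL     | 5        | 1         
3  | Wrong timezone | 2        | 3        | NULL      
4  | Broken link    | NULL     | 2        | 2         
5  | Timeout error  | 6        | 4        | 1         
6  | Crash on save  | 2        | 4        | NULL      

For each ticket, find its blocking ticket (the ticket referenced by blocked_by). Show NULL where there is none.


This is a self-join: tickets is joined to a second copy of itself, matching each row's blocked_by to another row's id. Use LEFT JOIN so rows with blocked_by=NULL are kept.
  - ticket 1 (Export error): blocked_by=NULL -> NULL
  - ticket 2 (Login fails): blocked_by=1 -> Export error
  - ticket 3 (Wrong timezone): blocked_by=NULL -> NULL
  - ticket 4 (Broken link): blocked_by=2 -> Login fails
  - ticket 5 (Timeout error): blocked_by=1 -> Export error
  - ticket 6 (Crash on save): blocked_by=NULL -> NULL

SQL:
SELECT a.title AS item, b.title AS blocked_by
FROM tickets a
LEFT JOIN tickets b ON a.blocked_by = b.id

Result:
item           | blocked_by  
---------------+-------------
Export error   | NULL        
Login fails    | Export error
Wrong timezone | NULL        
Broken link    | Login fails 
Timeout error  | Export error
Crash on save  | NULL        


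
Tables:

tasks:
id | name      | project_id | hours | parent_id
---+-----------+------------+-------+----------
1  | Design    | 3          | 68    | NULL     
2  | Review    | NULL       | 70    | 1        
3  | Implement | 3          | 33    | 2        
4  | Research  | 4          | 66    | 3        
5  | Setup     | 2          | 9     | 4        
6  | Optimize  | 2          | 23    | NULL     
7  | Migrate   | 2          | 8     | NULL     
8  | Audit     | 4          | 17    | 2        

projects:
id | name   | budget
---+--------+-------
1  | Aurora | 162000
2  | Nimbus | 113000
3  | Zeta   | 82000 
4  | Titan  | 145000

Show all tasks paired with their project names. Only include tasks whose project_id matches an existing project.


INNER JOIN keeps only tasks rows whose project_id matches an id in projects. Walk through each task:
  - task 1 (Design): project_id=3 -> matches Zeta
  - task 2 (Review): project_id=NULL, no match -> dropped
  - task 3 (Implement): project_id=3 -> matches Zeta
  - task 4 (Research): project_id=4 -> matches Titan
  - task 5 (Setup): project_id=2 -> matches Nimbus
  - task 6 (Optimize): project_id=2 -> matches Nimbus
  - task 7 (Migrate): project_id=2 -> matches Nimbus
  - task 8 (Audit): project_id=4 -> matches Titan
So 1 of 8 rows is dropped.

SQL:
SELECT a.name, b.name AS project
FROM tasks a
INNER JOIN projects b ON a.project_id = b.id

Result:
name      | project
----------+--------
Design    | Zeta   
Implement | Zeta   
Research  | Titan  
Setup     | Nimbus 
Optimize  | Nimbus 
Migrate   | Nimbus 
Audit     | Titan  


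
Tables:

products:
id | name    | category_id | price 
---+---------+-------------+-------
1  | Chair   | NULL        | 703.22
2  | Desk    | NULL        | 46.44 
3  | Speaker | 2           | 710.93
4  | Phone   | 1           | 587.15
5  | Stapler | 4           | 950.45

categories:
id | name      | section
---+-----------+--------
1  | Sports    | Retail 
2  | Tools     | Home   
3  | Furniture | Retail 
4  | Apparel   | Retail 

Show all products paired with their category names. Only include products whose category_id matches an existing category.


INNER JOIN keeps only products rows whose category_id matches an id in categories. Walk through each product:
  - product 1 (Chair): category_id=NULL, no match -> dropped
  - product 2 (Desk): category_id=NULL, no match -> dropped
  - product 3 (Speaker): category_id=2 -> matches Tools
  - product 4 (Phone): category_id=1 -> matches Sports
  - product 5 (Stapler): category_id=4 -> matches Apparel
So 2 of 5 rows are dropped.

SQL:
SELECT a.name, b.name AS category
FROM products a
INNER JOIN categories b ON a.category_id = b.id

Result:
name    | category
--------+---------
Speaker | Tools   
Phone   | Sports  
Stapler | Apparel 


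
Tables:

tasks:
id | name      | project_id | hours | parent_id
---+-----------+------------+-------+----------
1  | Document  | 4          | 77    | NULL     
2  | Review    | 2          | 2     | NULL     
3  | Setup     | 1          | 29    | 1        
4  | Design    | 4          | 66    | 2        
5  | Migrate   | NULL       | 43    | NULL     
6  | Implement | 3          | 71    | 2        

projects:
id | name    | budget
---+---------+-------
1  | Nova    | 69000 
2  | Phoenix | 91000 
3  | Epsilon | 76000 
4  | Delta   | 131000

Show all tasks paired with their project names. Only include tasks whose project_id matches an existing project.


INNER JOIN keeps only tasks rows whose project_id matches an id in projects. Walk through each task:
  - task 1 (Document): project_id=4 -> matches Delta
  - task 2 (Review): project_id=2 -> matches Phoenix
  - task 3 (Setup): project_id=1 -> matches Nova
  - task 4 (Design): project_id=4 -> matches Delta
  - task 5 (Migrate): project_id=NULL, no match -> dropped
  - task 6 (Implement): project_id=3 -> matches Epsilon
So 1 of 6 rows is dropped.

SQL:
SELECT a.name, b.name AS project
FROM tasks a
INNER JOIN projects b ON a.project_id = b.id

Result:
name      | project
----------+--------
Document  | Delta  
Review    | Phoenix
Setup     | Nova   
Design    | Delta  
Implement | Epsilon


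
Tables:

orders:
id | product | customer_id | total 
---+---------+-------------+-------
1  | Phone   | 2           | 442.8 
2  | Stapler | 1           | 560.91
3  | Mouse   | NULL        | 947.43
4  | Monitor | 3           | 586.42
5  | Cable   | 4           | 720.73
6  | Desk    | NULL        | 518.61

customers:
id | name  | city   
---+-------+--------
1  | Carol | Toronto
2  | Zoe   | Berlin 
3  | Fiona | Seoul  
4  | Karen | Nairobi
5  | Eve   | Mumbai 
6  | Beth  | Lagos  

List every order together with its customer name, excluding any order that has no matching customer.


INNER JOIN keeps only orders rows whose customer_id matches an id in customers. Walk through each order:
  - order 1 (Phone): customer_id=2 -> matches Zoe
  - order 2 (Stapler): customer_id=1 -> matches Carol
  - order 3 (Mouse): customer_id=NULL, no match -> dropped
  - order 4 (Monitor): customer_id=3 -> matches Fiona
  - order 5 (Cable): customer_id=4 -> matches Karen
  - order 6 (Desk): customer_id=NULL, no match -> dropped
So 2 of 6 rows are dropped.

SQL:
SELECT a.product, b.name AS customer
FROM orders a
INNER JOIN customers b ON a.customer_id = b.id

Result:
product | customer
--------+---------
Phone   | Zoe     
Stapler | Carol   
Monitor | Fiona   
Cable   | Karen   


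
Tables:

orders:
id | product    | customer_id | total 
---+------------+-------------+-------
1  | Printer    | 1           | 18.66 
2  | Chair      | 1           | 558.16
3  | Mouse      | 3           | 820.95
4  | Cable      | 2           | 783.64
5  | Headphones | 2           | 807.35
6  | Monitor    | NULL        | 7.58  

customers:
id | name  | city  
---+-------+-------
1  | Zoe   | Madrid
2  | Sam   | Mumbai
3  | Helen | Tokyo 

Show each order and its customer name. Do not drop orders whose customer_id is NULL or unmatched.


LEFT JOIN keeps every row from orders (the left table); where customer_id has no match in customers, the customer columns become NULL. Walk through each order:
  - order 1 (Printer): customer_id=1 -> matches Zoe
  - order 2 (Chair): customer_id=1 -> matches Zoe
  - order 3 (Mouse): customer_id=3 -> matches Helen
  - order 4 (Cable): customer_id=2 -> matches Sam
  - order 5 (Headphones): customer_id=2 -> matches Sam
  - order 6 (Monitor): customer_id=NULL, no match -> kept with NULL
All 6 rows appear; 1 has NULL customer.

SQL:
SELECT a.product, b.name AS customer
FROM orders a
LEFT JOIN customers b ON a.customer_id = b.id

Result:
product    | customer
-----------+---------
Printer    | Zoe     
Chair      | Zoe     
Mouse      | Helen   
Cable      | Sam     
Headphones | Sam     
Monitor    | NULL    


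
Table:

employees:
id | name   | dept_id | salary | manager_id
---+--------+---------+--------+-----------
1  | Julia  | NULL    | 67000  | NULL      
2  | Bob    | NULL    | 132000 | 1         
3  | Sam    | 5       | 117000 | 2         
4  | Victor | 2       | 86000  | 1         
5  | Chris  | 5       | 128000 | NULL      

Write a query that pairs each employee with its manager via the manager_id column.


This is a self-join: employees is joined to a second copy of itself, matching each row's manager_id to another row's id. Use LEFT JOIN so rows with manager_id=NULL are kept.
  - employee 1 (Julia): manager_id=NULL -> NULL
  - employee 2 (Bob): manager_id=1 -> Julia
  - employee 3 (Sam): manager_id=2 -> Bob
  - employee 4 (Victor): manager_id=1 -> Julia
  - employee 5 (Chris): manager_id=NULL -> NULL

SQL:
SELECT a.name AS item, b.name AS manager
FROM employees a
LEFT JOIN employees b ON a.manager_id = b.id

Result:
item   | manager
-------+--------
Julia  | NULL   
Bob    | Julia  
Sam    | Bob    
Victor | Julia  
Chris  | NULL   


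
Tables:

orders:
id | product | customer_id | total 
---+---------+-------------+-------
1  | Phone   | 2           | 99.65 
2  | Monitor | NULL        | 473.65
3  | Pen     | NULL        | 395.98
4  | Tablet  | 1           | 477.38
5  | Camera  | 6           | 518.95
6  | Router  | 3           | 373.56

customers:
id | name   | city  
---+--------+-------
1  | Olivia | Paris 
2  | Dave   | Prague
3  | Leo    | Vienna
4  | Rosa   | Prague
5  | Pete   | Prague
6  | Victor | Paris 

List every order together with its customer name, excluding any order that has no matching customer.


INNER JOIN keeps only orders rows whose customer_id matches an id in customers. Walk through each order:
  - order 1 (Phone): customer_id=2 -> matches Dave
  - order 2 (Monitor): customer_id=NULL, no match -> dropped
  - order 3 (Pen): customer_id=NULL, no match -> dropped
  - order 4 (Tablet): customer_id=1 -> matches Olivia
  - order 5 (Camera): customer_id=6 -> matches Victor
  - order 6 (Router): customer_id=3 -> matches Leo
So 2 of 6 rows are dropped.

SQL:
SELECT a.product, b.name AS customer
FROM orders a
INNER JOIN customers b ON a.customer_id = b.id

Result:
product | customer
--------+---------
Phone   | Dave    
Tablet  | Olivia  
Camera  | Victor  
Router  | Leo     


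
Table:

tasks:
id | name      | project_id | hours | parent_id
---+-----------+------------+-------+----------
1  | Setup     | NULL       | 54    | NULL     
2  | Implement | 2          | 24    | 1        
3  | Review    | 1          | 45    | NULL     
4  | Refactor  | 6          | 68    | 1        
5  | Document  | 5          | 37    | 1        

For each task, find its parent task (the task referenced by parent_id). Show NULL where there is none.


This is a self-join: tasks is joined to a second copy of itself, matching each row's parent_id to another row's id. Use LEFT JOIN so rows with parent_id=NULL are kept.
  - task 1 (Setup): parent_id=NULL -> NULL
  - task 2 (Implement): parent_id=1 -> Setup
  - task 3 (Review): parent_id=NULL -> NULL
  - task 4 (Refactor): parent_id=1 -> Setup
  - task 5 (Document): parent_id=1 -> Setup

SQL:
SELECT a.name AS item, b.name AS parent
FROM tasks a
LEFT JOIN tasks b ON a.parent_id = b.id

Result:
item      | parent
----------+-------
Setup     | NULL  
Implement | Setup 
Review    | NULL  
Refactor  | Setup 
Document  | Setup 


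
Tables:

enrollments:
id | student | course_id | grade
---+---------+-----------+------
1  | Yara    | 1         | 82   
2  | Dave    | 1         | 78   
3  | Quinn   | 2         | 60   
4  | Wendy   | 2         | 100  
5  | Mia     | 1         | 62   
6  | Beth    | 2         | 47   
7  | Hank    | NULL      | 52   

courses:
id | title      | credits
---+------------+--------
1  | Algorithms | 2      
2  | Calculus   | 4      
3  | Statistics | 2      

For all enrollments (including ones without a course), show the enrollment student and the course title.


LEFT JOIN keeps every row from enrollments (the left table); where course_id has no match in courses, the course columns become NULL. Walk through each enrollment:
  - enrollment 1 (Yara): course_id=1 -> matches Algorithms
  - enrollment 2 (Dave): course_id=1 -> matches Algorithms
  - enrollment 3 (Quinn): course_id=2 -> matches Calculus
  - enrollment 4 (Wendy): course_id=2 -> matches Calculus
  - enrollment 5 (Mia): course_id=1 -> matches Algorithms
  - enrollment 6 (Beth): course_id=2 -> matches Calculus
  - enrollment 7 (Hank): course_id=NULL, no match -> kept with NULL
All 7 rows appear; 1 has NULL course.

SQL:
SELECT a.student, b.title AS course
FROM enrollments a
LEFT JOIN courses b ON a.course_id = b.id

Result:
student | course    
--------+-----------
Yara    | Algorithms
Dave    | Algorithms
Quinn   | Calculus  
Wendy   | Calculus  
Mia     | Algorithms
Beth    | Calculus  
Hank    | NULL      


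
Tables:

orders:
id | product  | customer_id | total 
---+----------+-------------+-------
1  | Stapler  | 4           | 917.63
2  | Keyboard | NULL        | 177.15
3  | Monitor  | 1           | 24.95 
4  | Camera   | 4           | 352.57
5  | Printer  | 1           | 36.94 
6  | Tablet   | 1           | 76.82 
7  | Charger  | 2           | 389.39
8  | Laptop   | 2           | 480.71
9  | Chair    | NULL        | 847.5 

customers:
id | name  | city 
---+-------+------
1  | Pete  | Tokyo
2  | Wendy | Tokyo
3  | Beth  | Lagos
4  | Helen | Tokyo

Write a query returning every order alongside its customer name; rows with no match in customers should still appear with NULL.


LEFT JOIN keeps every row from orders (the left table); where customer_id has no match in customers, the customer columns become NULL. Walk through each order:
  - order 1 (Stapler): customer_id=4 -> matches Helen
  - order 2 (Keyboard): customer_id=NULL, no match -> kept with NULL
  - order 3 (Monitor): customer_id=1 -> matches Pete
  - order 4 (Camera): customer_id=4 -> matches Helen
  - order 5 (Printer): customer_id=1 -> matches Pete
  - order 6 (Tablet): customer_id=1 -> matches Pete
  - order 7 (Charger): customer_id=2 -> matches Wendy
  - order 8 (Laptop): customer_id=2 -> matches Wendy
  - order 9 (Chair): customer_id=NULL, no match -> kept with NULL
All 9 rows appear; 2 have NULL customer.

SQL:
SELECT a.product, b.name AS customer
FROM orders a
LEFT JOIN customers b ON a.customer_id = b.id

Result:
product  | customer
---------+---------
Stapler  | Helen   
Keyboard | NULL    
Monitor  | Pete    
Camera   | Helen   
Printer  | Pete    
Tablet   | Pete    
Charger  | Wendy   
Laptop   | Wendy   
Chair    | NULL    


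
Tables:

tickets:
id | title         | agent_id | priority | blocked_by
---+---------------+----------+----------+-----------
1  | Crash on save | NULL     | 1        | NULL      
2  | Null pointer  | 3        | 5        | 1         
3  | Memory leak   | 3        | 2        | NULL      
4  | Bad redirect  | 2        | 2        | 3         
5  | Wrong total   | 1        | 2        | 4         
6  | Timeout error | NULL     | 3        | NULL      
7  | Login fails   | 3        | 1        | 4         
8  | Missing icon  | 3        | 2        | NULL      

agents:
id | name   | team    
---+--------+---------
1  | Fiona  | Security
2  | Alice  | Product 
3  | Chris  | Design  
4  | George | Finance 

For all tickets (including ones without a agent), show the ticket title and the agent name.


LEFT JOIN keeps every row from tickets (the left table); where agent_id has no match in agents, the agent columns become NULL. Walk through each ticket:
  - ticket 1 (Crash on save): agent_id=NULL, no match -> kept with NULL
  - ticket 2 (Null pointer): agent_id=3 -> matches Chris
  - ticket 3 (Memory leak): agent_id=3 -> matches Chris
  - ticket 4 (Bad redirect): agent_id=2 -> matches Alice
  - ticket 5 (Wrong total): agent_id=1 -> matches Fiona
  - ticket 6 (Timeout error): agent_id=NULL, no match -> kept with NULL
  - ticket 7 (Login fails): agent_id=3 -> matches Chris
  - ticket 8 (Missing icon): agent_id=3 -> matches Chris
All 8 rows appear; 2 have NULL agent.

SQL:
SELECT a.title, b.name AS agent
FROM tickets a
LEFT JOIN agents b ON a.agent_id = b.id

Result:
title         | agent
--------------+------
Crash on save | NULL 
Null pointer  | Chris
Memory leak   | Chris
Bad redirect  | Alice
Wrong total   | Fiona
Timeout error | NULL 
Login fails   | Chris
Missing icon  | Chris


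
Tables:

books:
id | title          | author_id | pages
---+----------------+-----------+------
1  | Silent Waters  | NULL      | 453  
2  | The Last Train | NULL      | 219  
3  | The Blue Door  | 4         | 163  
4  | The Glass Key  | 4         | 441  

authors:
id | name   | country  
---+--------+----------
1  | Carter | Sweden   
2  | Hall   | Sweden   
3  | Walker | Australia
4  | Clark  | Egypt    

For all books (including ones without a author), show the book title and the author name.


LEFT JOIN keeps every row from books (the left table); where author_id has no match in authors, the author columns become NULL. Walk through each book:
  - book 1 (Silent Waters): author_id=NULL, no match -> kept with NULL
  - book 2 (The Last Train): author_id=NULL, no match -> kept with NULL
  - book 3 (The Blue Door): author_id=4 -> matches Clark
  - book 4 (The Glass Key): author_id=4 -> matches Clark
All 4 rows appear; 2 have NULL author.

SQL:
SELECT a.title, b.name AS author
FROM books a
LEFT JOIN authors b ON a.author_id = b.id

Result:
title          | author
---------------+-------
Silent Waters  | NULL  
The Last Train | NULL  
The Blue Door  | Clark 
The Glass Key  | Clark 


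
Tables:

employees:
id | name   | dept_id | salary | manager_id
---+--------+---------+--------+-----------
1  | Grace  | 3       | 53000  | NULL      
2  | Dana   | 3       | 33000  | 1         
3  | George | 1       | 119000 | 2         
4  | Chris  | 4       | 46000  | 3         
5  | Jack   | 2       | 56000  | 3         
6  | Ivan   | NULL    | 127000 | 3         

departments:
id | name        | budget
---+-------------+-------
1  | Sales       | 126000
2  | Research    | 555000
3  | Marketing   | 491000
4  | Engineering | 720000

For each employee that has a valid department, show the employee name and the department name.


INNER JOIN keeps only employees rows whose dept_id matches an id in departments. Walk through each employee:
  - employee 1 (Grace): dept_id=3 -> matches Marketing
  - employee 2 (Dana): dept_id=3 -> matches Marketing
  - employee 3 (George): dept_id=1 -> matches Sales
  - employee 4 (Chris): dept_id=4 -> matches Engineering
  - employee 5 (Jack): dept_id=2 -> matches Research
  - employee 6 (Ivan): dept_id=NULL, no match -> dropped
So 1 of 6 rows is dropped.

SQL:
SELECT a.name, b.name AS department
FROM employees a
INNER JOIN departments b ON a.dept_id = b.id

Result:
name   | department 
-------+------------
Grace  | Marketing  
Dana   | Marketing  
George | Sales      
Chris  | Engineering
Jack   | Research   


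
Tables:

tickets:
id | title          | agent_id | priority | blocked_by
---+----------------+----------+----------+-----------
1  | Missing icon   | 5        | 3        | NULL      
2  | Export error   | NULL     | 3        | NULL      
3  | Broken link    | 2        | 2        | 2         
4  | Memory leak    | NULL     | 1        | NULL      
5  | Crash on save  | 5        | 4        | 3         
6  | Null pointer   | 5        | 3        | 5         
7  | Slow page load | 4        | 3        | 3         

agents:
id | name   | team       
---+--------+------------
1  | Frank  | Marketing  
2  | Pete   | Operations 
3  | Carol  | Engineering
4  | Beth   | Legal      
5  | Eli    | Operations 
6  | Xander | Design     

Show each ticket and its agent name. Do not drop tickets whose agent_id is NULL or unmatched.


LEFT JOIN keeps every row from tickets (the left table); where agent_id has no match in agents, the agent columns become NULL. Walk through each ticket:
  - ticket 1 (Missing icon): agent_id=5 -> matches Eli
  - ticket 2 (Export error): agent_id=NULL, no match -> kept with NULL
  - ticket 3 (Broken link): agent_id=2 -> matches Pete
  - ticket 4 (Memory leak): agent_id=NULL, no match -> kept with NULL
  - ticket 5 (Crash on save): agent_id=5 -> matches Eli
  - ticket 6 (Null pointer): agent_id=5 -> matches Eli
  - ticket 7 (Slow page load): agent_id=4 -> matches Beth
All 7 rows appear; 2 have NULL agent.

SQL:
SELECT a.title, b.name AS agent
FROM tickets a
LEFT JOIN agents b ON a.agent_id = b.id

Result:
title          | agent
---------------+------
Missing icon   | Eli  
Export error   | NULL 
Broken link    | Pete 
Memory leak    | NULL 
Crash on save  | Eli  
Null pointer   | Eli  
Slow page load | Beth 


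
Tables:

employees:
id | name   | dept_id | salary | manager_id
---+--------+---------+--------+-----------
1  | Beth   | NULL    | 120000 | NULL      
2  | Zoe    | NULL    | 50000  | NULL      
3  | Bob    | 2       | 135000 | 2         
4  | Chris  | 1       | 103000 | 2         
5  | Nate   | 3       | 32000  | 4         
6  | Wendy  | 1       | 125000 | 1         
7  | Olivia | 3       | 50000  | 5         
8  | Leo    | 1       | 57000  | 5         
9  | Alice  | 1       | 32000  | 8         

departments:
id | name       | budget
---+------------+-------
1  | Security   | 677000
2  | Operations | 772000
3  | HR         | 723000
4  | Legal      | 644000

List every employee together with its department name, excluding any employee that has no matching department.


INNER JOIN keeps only employees rows whose dept_id matches an id in departments. Walk through each employee:
  - employee 1 (Beth): dept_id=NULL, no match -> dropped
  - employee 2 (Zoe): dept_id=NULL, no match -> dropped
  - employee 3 (Bob): dept_id=2 -> matches Operations
  - employee 4 (Chris): dept_id=1 -> matches Security
  - employee 5 (Nate): dept_id=3 -> matches HR
  - employee 6 (Wendy): dept_id=1 -> matches Security
  - employee 7 (Olivia): dept_id=3 -> matches HR
  - employee 8 (Leo): dept_id=1 -> matches Security
  - employee 9 (Alice): dept_id=1 -> matches Security
So 2 of 9 rows are dropped.

SQL:
SELECT a.name, b.name AS department
FROM employees a
INNER JOIN departments b ON a.dept_id = b.id

Result:
name   | department
-------+-----------
Bob    | Operations
Chris  | Security  
Nate   | HR        
Wendy  | Security  
Olivia | HR        
Leo    | Security  
Alice  | Security  


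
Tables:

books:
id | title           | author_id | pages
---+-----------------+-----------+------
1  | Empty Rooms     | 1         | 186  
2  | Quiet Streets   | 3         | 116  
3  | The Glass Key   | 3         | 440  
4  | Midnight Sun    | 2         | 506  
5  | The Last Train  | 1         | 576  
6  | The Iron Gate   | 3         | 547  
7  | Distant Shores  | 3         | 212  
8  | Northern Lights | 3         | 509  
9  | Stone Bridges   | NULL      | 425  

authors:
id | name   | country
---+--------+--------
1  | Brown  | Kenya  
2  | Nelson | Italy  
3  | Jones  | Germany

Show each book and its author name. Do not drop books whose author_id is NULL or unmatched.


LEFT JOIN keeps every row from books (the left table); where author_id has no match in authors, the author columns become NULL. Walk through each book:
  - book 1 (Empty Rooms): author_id=1 -> matches Brown
  - book 2 (Quiet Streets): author_id=3 -> matches Jones
  - book 3 (The Glass Key): author_id=3 -> matches Jones
  - book 4 (Midnight Sun): author_id=2 -> matches Nelson
  - book 5 (The Last Train): author_id=1 -> matches Brown
  - book 6 (The Iron Gate): author_id=3 -> matches Jones
  - book 7 (Distant Shores): author_id=3 -> matches Jones
  - book 8 (Northern Lights): author_id=3 -> matches Jones
  - book 9 (Stone Bridges): author_id=NULL, no match -> kept with NULL
All 9 rows appear; 1 has NULL author.

SQL:
SELECT a.title, b.name AS author
FROM books a
LEFT JOIN authors b ON a.author_id = b.id

Result:
title           | author
----------------+-------
Empty Rooms     | Brown 
Quiet Streets   | Jones 
The Glass Key   | Jones 
Midnight Sun    | Nelson
The Last Train  | Brown 
The Iron Gate   | Jones 
Distant Shores  | Jones 
Northern Lights | Jones 
Stone Bridges   | NULL  
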